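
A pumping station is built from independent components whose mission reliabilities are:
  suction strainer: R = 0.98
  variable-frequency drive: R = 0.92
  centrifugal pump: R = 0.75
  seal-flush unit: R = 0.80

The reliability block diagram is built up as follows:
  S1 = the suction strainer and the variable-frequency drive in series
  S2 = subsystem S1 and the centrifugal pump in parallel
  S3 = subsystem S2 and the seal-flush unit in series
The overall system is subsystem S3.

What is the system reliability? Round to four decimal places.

0.7803

Series (suction strainer and variable-frequency drive): 0.980000 × 0.920000 = 0.901600
Parallel ([0.901600] and centrifugal pump): 1 − (1 − 0.901600)(1 − 0.750000) = 0.975400
Series ([0.975400] and seal-flush unit): 0.975400 × 0.800000 = 0.7803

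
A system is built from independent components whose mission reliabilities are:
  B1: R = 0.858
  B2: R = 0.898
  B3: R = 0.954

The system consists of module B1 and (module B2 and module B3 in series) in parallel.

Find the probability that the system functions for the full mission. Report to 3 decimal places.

Series (B2 and B3): 0.89800 × 0.95400 = 0.85669
Parallel (B1 and [0.85669]): 1 − (1 − 0.85800)(1 − 0.85669) = 0.980

0.980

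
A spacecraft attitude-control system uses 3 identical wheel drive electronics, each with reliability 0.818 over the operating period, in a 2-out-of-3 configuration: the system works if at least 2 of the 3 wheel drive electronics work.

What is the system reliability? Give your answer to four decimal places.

0.9127

R = Σ_{i=2}^{3} C(3,i) p^i (1−p)^{3−i} with p = 0.818
C(3,2)·0.818^2·0.182^1 = 0.365342
C(3,3)·0.818^3·0.182^0 = 0.547343
Sum = 0.9127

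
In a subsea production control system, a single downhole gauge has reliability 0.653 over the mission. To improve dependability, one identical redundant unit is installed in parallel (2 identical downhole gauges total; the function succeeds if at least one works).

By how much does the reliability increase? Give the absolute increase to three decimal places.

R_before = 0.653
R_after = 1 − (1 − 0.653)^2 = 0.880
ΔR = 0.880 − 0.653 = 0.227

0.227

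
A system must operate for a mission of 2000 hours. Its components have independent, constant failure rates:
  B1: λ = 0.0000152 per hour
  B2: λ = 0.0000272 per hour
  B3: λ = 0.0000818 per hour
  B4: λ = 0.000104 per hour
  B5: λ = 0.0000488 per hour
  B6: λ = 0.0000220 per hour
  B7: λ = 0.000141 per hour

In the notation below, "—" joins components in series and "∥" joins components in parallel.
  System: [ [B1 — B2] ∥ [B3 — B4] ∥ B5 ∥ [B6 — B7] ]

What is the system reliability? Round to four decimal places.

R(B1) = exp(−0.0000152 × 2000) = 0.970057
R(B2) = exp(−0.0000272 × 2000) = 0.947053
R(B3) = exp(−0.0000818 × 2000) = 0.849082
R(B4) = exp(−0.000104 × 2000) = 0.812207
R(B5) = exp(−0.0000488 × 2000) = 0.907012
R(B6) = exp(−0.0000220 × 2000) = 0.956954
R(B7) = exp(−0.000141 × 2000) = 0.754274
Series (B1 and B2): 0.970057 × 0.947053 = 0.918695
Series (B3 and B4): 0.849082 × 0.812207 = 0.689630
Series (B6 and B7): 0.956954 × 0.754274 = 0.721806
Parallel ([0.918695], [0.689630], B5, and [0.721806]): 1 − (1 − 0.918695)(1 − 0.689630)(1 − 0.907012)(1 − 0.721806) = 0.9993

0.9993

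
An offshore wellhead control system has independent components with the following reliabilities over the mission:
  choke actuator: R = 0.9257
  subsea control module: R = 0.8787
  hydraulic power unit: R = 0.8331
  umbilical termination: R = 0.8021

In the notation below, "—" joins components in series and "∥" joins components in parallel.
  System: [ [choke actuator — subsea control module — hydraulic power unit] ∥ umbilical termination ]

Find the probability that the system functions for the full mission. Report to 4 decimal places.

Series (choke actuator, subsea control module, and hydraulic power unit): 0.925700 × 0.878700 × 0.833100 = 0.677654
Parallel ([0.677654] and umbilical termination): 1 − (1 − 0.677654)(1 − 0.802100) = 0.9362

0.9362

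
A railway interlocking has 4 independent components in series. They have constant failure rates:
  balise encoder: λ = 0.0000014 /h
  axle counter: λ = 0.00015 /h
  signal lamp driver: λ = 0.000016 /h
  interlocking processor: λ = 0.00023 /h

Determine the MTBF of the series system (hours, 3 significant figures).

Series of exponential components: λ_sys = Σ λ_i
λ_sys = 0.0000014 + 0.00015 + 0.000016 + 0.00023 = 3.9740e-04 /h
MTBF = 1 / λ_sys = 2520 h

2520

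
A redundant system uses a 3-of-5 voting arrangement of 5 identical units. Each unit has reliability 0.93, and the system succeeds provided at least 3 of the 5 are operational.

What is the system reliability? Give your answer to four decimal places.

R = Σ_{i=3}^{5} C(5,i) p^i (1−p)^{5−i} with p = 0.93
C(5,3)·0.93^3·0.07^2 = 0.039413
C(5,4)·0.93^4·0.07^1 = 0.261818
C(5,5)·0.93^5·0.07^0 = 0.695688
Sum = 0.9969

0.9969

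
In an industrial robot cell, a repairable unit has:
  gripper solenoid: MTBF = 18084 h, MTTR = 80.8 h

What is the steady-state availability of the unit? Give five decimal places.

A(gripper solenoid) = MTBF/(MTBF+MTTR) = 18084/(18084+80.8) = 0.99555

0.99555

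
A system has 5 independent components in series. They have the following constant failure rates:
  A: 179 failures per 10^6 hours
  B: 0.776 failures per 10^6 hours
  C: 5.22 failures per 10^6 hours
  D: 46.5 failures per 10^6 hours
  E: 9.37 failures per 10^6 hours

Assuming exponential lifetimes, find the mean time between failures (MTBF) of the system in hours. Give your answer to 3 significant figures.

Series of exponential components: λ_sys = Σ λ_i
λ_sys = 0.000179 + 0.000000776 + 0.00000522 + 0.0000465 + 0.00000937 = 2.4087e-04 /h
MTBF = 1 / λ_sys = 4150 h

4150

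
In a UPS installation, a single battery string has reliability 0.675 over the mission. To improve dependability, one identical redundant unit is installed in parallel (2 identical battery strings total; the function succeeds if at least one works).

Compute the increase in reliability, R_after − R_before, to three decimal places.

0.219

R_before = 0.675
R_after = 1 − (1 − 0.675)^2 = 0.894
ΔR = 0.894 − 0.675 = 0.219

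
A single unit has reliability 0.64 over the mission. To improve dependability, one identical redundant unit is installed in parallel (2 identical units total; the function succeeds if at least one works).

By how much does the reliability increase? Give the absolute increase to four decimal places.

0.2304

R_before = 0.64
R_after = 1 − (1 − 0.64)^2 = 0.8704
ΔR = 0.8704 − 0.64 = 0.2304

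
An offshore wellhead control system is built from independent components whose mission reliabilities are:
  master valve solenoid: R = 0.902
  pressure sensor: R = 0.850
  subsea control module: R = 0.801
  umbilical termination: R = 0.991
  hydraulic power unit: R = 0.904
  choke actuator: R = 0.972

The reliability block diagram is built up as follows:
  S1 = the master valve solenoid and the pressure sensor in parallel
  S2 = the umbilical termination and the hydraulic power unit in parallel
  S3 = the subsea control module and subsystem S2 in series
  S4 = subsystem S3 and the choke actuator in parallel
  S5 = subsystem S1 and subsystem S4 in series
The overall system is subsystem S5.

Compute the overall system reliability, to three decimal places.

0.980

Parallel (master valve solenoid and pressure sensor): 1 − (1 − 0.90200)(1 − 0.85000) = 0.98530
Parallel (umbilical termination and hydraulic power unit): 1 − (1 − 0.99100)(1 − 0.90400) = 0.99914
Series (subsea control module and [0.99914]): 0.80100 × 0.99914 = 0.80031
Parallel ([0.80031] and choke actuator): 1 − (1 − 0.80031)(1 − 0.97200) = 0.99441
Series ([0.98530] and [0.99441]): 0.98530 × 0.99441 = 0.980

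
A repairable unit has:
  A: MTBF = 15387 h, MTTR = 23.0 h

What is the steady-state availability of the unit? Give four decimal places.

A(A) = MTBF/(MTBF+MTTR) = 15387/(15387+23.0) = 0.9985

0.9985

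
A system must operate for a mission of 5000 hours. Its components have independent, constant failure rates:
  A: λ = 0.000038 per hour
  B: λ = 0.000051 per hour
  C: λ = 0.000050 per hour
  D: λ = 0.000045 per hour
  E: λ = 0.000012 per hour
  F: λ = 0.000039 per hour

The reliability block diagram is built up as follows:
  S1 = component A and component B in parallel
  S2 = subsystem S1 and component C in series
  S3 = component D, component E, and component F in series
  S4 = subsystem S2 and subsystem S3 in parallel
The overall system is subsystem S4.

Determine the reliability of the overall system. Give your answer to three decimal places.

0.904

R(A) = exp(−0.000038 × 5000) = 0.82696
R(B) = exp(−0.000051 × 5000) = 0.77492
R(C) = exp(−0.000050 × 5000) = 0.77880
R(D) = exp(−0.000045 × 5000) = 0.79852
R(E) = exp(−0.000012 × 5000) = 0.94176
R(F) = exp(−0.000039 × 5000) = 0.82283
Parallel (A and B): 1 − (1 − 0.82696)(1 − 0.77492) = 0.96105
Series ([0.96105] and C): 0.96105 × 0.77880 = 0.74847
Series (D, E, and F): 0.79852 × 0.94176 × 0.82283 = 0.61878
Parallel ([0.74847] and [0.61878]): 1 − (1 − 0.74847)(1 − 0.61878) = 0.904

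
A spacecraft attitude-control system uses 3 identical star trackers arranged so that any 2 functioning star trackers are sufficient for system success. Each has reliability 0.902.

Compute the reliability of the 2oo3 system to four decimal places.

R = Σ_{i=2}^{3} C(3,i) p^i (1−p)^{3−i} with p = 0.902
C(3,2)·0.902^2·0.098^1 = 0.239200
C(3,3)·0.902^3·0.098^0 = 0.733871
Sum = 0.9731

0.9731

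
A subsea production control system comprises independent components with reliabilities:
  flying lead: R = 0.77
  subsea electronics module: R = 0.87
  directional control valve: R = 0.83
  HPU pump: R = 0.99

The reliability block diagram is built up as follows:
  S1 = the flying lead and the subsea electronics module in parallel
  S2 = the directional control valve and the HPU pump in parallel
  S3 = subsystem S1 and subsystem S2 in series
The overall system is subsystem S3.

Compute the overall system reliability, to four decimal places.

Parallel (flying lead and subsea electronics module): 1 − (1 − 0.770000)(1 − 0.870000) = 0.970100
Parallel (directional control valve and HPU pump): 1 − (1 − 0.830000)(1 − 0.990000) = 0.998300
Series ([0.970100] and [0.998300]): 0.970100 × 0.998300 = 0.9685

0.9685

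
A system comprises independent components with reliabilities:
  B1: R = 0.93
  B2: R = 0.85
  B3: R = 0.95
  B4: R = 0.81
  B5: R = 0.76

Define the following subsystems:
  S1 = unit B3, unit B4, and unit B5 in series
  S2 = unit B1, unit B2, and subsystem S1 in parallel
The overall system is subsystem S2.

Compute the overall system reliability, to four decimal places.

Series (B3, B4, and B5): 0.950000 × 0.810000 × 0.760000 = 0.584820
Parallel (B1, B2, and [0.584820]): 1 − (1 − 0.930000)(1 − 0.850000)(1 − 0.584820) = 0.9956

0.9956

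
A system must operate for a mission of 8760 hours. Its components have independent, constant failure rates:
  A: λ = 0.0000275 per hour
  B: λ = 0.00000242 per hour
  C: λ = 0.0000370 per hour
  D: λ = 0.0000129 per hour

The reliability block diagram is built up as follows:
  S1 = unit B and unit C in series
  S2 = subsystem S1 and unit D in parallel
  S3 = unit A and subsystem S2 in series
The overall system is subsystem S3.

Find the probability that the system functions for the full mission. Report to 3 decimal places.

0.761

R(A) = exp(−0.0000275 × 8760) = 0.78592
R(B) = exp(−0.00000242 × 8760) = 0.97902
R(C) = exp(−0.0000370 × 8760) = 0.72316
R(D) = exp(−0.0000129 × 8760) = 0.89315
Series (B and C): 0.97902 × 0.72316 = 0.70799
Parallel ([0.70799] and D): 1 − (1 − 0.70799)(1 − 0.89315) = 0.96880
Series (A and [0.96880]): 0.78592 × 0.96880 = 0.761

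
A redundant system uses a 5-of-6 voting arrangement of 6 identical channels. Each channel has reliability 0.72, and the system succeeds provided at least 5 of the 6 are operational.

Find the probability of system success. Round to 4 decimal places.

0.4644

R = Σ_{i=5}^{6} C(6,i) p^i (1−p)^{6−i} with p = 0.72
C(6,5)·0.72^5·0.28^1 = 0.325066
C(6,6)·0.72^6·0.28^0 = 0.139314
Sum = 0.4644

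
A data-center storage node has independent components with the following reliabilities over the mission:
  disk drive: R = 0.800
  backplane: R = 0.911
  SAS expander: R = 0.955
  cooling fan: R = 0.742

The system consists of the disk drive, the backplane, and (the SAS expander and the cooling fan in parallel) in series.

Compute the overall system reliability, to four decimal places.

Parallel (SAS expander and cooling fan): 1 − (1 − 0.955000)(1 − 0.742000) = 0.988390
Series (disk drive, backplane, and [0.988390]): 0.800000 × 0.911000 × 0.988390 = 0.7203

0.7203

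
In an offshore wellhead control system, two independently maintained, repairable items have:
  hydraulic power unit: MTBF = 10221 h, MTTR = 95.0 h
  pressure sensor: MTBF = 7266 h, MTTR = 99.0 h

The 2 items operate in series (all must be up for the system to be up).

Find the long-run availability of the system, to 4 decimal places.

0.9775

A(hydraulic power unit) = MTBF/(MTBF+MTTR) = 10221/(10221+95.0) = 0.990791
A(pressure sensor) = MTBF/(MTBF+MTTR) = 7266/(7266+99.0) = 0.986558
Series availability: 0.990791 × 0.986558 = 0.9775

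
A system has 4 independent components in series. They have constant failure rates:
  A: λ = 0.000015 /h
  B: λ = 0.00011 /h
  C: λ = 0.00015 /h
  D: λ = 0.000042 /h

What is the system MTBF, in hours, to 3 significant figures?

Series of exponential components: λ_sys = Σ λ_i
λ_sys = 0.000015 + 0.00011 + 0.00015 + 0.000042 = 3.1700e-04 /h
MTBF = 1 / λ_sys = 3150 h

3150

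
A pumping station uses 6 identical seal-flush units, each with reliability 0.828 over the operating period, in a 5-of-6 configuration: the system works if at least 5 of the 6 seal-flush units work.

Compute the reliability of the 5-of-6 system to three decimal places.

0.724

R = Σ_{i=5}^{6} C(6,i) p^i (1−p)^{6−i} with p = 0.828
C(6,5)·0.828^5·0.172^1 = 0.40163
C(6,6)·0.828^6·0.172^0 = 0.32224
Sum = 0.724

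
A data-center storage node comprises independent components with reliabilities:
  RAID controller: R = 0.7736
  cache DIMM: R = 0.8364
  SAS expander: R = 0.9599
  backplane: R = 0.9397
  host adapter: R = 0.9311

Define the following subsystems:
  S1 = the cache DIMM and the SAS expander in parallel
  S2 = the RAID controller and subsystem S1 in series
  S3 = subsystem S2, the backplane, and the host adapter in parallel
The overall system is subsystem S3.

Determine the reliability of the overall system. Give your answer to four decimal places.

0.9990

Parallel (cache DIMM and SAS expander): 1 − (1 − 0.836400)(1 − 0.959900) = 0.993440
Series (RAID controller and [0.993440]): 0.773600 × 0.993440 = 0.768525
Parallel ([0.768525], backplane, and host adapter): 1 − (1 − 0.768525)(1 − 0.939700)(1 − 0.931100) = 0.9990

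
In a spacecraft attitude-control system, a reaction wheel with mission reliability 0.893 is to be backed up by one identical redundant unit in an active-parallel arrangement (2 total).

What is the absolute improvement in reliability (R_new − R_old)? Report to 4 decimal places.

R_before = 0.893
R_after = 1 − (1 − 0.893)^2 = 0.9886
ΔR = 0.9886 − 0.893 = 0.0956

0.0956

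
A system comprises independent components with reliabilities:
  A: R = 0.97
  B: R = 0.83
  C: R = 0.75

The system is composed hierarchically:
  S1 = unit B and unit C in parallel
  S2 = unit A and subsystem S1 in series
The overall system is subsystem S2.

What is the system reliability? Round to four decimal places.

Parallel (B and C): 1 − (1 − 0.830000)(1 − 0.750000) = 0.957500
Series (A and [0.957500]): 0.970000 × 0.957500 = 0.9288

0.9288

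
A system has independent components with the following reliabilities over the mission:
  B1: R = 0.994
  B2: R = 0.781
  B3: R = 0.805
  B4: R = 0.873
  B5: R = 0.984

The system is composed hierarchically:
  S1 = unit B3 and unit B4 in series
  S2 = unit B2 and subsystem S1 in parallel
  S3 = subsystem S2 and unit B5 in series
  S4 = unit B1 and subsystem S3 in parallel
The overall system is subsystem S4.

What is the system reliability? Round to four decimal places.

0.9995

Series (B3 and B4): 0.805000 × 0.873000 = 0.702765
Parallel (B2 and [0.702765]): 1 − (1 − 0.781000)(1 − 0.702765) = 0.934906
Series ([0.934906] and B5): 0.934906 × 0.984000 = 0.919948
Parallel (B1 and [0.919948]): 1 − (1 − 0.994000)(1 − 0.919948) = 0.9995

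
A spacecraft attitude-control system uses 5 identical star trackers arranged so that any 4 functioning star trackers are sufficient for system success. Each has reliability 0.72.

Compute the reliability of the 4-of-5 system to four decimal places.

0.5697

R = Σ_{i=4}^{5} C(5,i) p^i (1−p)^{5−i} with p = 0.72
C(5,4)·0.72^4·0.28^1 = 0.376234
C(5,5)·0.72^5·0.28^0 = 0.193492
Sum = 0.5697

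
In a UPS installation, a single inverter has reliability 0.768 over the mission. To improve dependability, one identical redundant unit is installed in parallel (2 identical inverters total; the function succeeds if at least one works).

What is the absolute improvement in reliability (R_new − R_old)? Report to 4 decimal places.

R_before = 0.768
R_after = 1 − (1 − 0.768)^2 = 0.9462
ΔR = 0.9462 − 0.768 = 0.1782

0.1782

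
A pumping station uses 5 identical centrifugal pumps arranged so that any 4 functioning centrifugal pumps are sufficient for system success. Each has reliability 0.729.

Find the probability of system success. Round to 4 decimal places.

0.5886

R = Σ_{i=4}^{5} C(5,i) p^i (1−p)^{5−i} with p = 0.729
C(5,4)·0.729^4·0.271^1 = 0.382692
C(5,5)·0.729^5·0.271^0 = 0.205891
Sum = 0.5886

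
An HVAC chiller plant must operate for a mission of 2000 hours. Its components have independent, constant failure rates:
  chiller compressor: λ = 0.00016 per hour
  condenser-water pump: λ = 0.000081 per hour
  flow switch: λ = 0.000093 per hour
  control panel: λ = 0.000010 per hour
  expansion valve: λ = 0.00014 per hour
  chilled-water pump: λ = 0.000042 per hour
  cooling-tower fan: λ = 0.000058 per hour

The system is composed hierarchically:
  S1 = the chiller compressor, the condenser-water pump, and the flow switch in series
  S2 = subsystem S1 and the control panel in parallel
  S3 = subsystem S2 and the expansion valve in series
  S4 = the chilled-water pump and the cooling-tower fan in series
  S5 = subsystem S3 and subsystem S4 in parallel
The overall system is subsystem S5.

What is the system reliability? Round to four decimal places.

R(chiller compressor) = exp(−0.00016 × 2000) = 0.726149
R(condenser-water pump) = exp(−0.000081 × 2000) = 0.850441
R(flow switch) = exp(−0.000093 × 2000) = 0.830274
R(control panel) = exp(−0.000010 × 2000) = 0.980199
R(expansion valve) = exp(−0.00014 × 2000) = 0.755784
R(chilled-water pump) = exp(−0.000042 × 2000) = 0.919431
R(cooling-tower fan) = exp(−0.000058 × 2000) = 0.890475
Series (chiller compressor, condenser-water pump, and flow switch): 0.726149 × 0.850441 × 0.830274 = 0.512733
Parallel ([0.512733] and control panel): 1 − (1 − 0.512733)(1 − 0.980199) = 0.990352
Series ([0.990352] and expansion valve): 0.990352 × 0.755784 = 0.748492
Series (chilled-water pump and cooling-tower fan): 0.919431 × 0.890475 = 0.818730
Parallel ([0.748492] and [0.818730]): 1 − (1 − 0.748492)(1 − 0.818730) = 0.9544

0.9544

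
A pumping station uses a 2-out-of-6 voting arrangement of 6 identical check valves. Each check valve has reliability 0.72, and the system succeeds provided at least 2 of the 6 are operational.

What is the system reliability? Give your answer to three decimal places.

R = Σ_{i=2}^{6} C(6,i) p^i (1−p)^{6−i} with p = 0.72
C(6,2)·0.72^2·0.28^4 = 0.04780
C(6,3)·0.72^3·0.28^3 = 0.16387
C(6,4)·0.72^4·0.28^2 = 0.31604
C(6,5)·0.72^5·0.28^1 = 0.32507
C(6,6)·0.72^6·0.28^0 = 0.13931
Sum = 0.992

0.992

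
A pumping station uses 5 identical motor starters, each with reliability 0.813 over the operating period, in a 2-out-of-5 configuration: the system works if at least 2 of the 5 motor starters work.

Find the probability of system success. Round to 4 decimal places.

R = Σ_{i=2}^{5} C(5,i) p^i (1−p)^{5−i} with p = 0.813
C(5,2)·0.813^2·0.187^3 = 0.043222
C(5,3)·0.813^3·0.187^2 = 0.187912
C(5,4)·0.813^4·0.187^1 = 0.408483
C(5,5)·0.813^5·0.187^0 = 0.355183
Sum = 0.9948

0.9948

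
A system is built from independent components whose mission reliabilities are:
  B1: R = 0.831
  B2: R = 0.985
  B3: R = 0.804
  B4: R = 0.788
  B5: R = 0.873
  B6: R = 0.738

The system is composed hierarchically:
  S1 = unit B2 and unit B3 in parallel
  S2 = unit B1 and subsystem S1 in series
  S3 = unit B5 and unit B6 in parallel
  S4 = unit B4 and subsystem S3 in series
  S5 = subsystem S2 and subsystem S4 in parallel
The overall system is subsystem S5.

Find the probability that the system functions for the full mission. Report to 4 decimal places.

0.9592

Parallel (B2 and B3): 1 − (1 − 0.985000)(1 − 0.804000) = 0.997060
Series (B1 and [0.997060]): 0.831000 × 0.997060 = 0.828557
Parallel (B5 and B6): 1 − (1 − 0.873000)(1 − 0.738000) = 0.966726
Series (B4 and [0.966726]): 0.788000 × 0.966726 = 0.761780
Parallel ([0.828557] and [0.761780]): 1 − (1 − 0.828557)(1 − 0.761780) = 0.9592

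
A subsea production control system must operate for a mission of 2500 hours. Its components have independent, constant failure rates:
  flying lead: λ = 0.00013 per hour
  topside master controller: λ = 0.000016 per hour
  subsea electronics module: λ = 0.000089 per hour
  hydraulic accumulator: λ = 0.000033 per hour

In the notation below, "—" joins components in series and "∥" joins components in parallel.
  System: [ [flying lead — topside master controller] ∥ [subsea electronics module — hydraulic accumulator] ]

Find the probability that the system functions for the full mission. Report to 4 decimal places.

0.9196

R(flying lead) = exp(−0.00013 × 2500) = 0.722527
R(topside master controller) = exp(−0.000016 × 2500) = 0.960789
R(subsea electronics module) = exp(−0.000089 × 2500) = 0.800515
R(hydraulic accumulator) = exp(−0.000033 × 2500) = 0.920811
Series (flying lead and topside master controller): 0.722527 × 0.960789 = 0.694196
Series (subsea electronics module and hydraulic accumulator): 0.800515 × 0.920811 = 0.737123
Parallel ([0.694196] and [0.737123]): 1 − (1 − 0.694196)(1 − 0.737123) = 0.9196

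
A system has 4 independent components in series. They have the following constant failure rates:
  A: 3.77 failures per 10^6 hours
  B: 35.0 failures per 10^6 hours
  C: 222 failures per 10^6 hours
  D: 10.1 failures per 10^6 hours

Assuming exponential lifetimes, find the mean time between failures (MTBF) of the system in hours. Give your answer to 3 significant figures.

3690

Series of exponential components: λ_sys = Σ λ_i
λ_sys = 0.00000377 + 0.0000350 + 0.000222 + 0.0000101 = 2.7087e-04 /h
MTBF = 1 / λ_sys = 3690 h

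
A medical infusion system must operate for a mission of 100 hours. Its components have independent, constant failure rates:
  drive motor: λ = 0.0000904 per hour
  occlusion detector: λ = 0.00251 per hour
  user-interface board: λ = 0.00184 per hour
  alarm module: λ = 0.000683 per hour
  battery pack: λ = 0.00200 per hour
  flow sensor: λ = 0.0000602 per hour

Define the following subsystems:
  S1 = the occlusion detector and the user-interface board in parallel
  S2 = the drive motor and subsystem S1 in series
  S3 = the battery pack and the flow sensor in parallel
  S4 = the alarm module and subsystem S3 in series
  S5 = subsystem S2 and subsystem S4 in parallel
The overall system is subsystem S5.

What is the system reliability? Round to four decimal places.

R(drive motor) = exp(−0.0000904 × 100) = 0.991001
R(occlusion detector) = exp(−0.00251 × 100) = 0.778022
R(user-interface board) = exp(−0.00184 × 100) = 0.831936
R(alarm module) = exp(−0.000683 × 100) = 0.933980
R(battery pack) = exp(−0.00200 × 100) = 0.818731
R(flow sensor) = exp(−0.0000602 × 100) = 0.993998
Parallel (occlusion detector and user-interface board): 1 − (1 − 0.778022)(1 − 0.831936) = 0.962693
Series (drive motor and [0.962693]): 0.991001 × 0.962693 = 0.954030
Parallel (battery pack and flow sensor): 1 − (1 − 0.818731)(1 − 0.993998) = 0.998912
Series (alarm module and [0.998912]): 0.933980 × 0.998912 = 0.932964
Parallel ([0.954030] and [0.932964]): 1 − (1 − 0.954030)(1 − 0.932964) = 0.9969

0.9969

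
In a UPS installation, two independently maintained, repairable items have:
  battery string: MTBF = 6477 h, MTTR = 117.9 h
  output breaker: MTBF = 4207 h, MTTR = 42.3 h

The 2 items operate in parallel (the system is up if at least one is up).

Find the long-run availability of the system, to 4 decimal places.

A(battery string) = MTBF/(MTBF+MTTR) = 6477/(6477+117.9) = 0.982123
A(output breaker) = MTBF/(MTBF+MTTR) = 4207/(4207+42.3) = 0.990045
Parallel availability: 1 − (1 − 0.982123)(1 − 0.990045) = 0.9998

0.9998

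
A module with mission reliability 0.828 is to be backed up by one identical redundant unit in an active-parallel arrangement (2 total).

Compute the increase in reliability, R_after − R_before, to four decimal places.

R_before = 0.828
R_after = 1 − (1 − 0.828)^2 = 0.9704
ΔR = 0.9704 − 0.828 = 0.1424

0.1424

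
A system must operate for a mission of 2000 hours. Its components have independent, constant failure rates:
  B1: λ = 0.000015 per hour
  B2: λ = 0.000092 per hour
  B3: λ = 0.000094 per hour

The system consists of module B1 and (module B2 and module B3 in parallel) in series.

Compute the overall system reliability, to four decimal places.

0.9425

R(B1) = exp(−0.000015 × 2000) = 0.970446
R(B2) = exp(−0.000092 × 2000) = 0.831936
R(B3) = exp(−0.000094 × 2000) = 0.828615
Parallel (B2 and B3): 1 − (1 − 0.831936)(1 − 0.828615) = 0.971196
Series (B1 and [0.971196]): 0.970446 × 0.971196 = 0.9425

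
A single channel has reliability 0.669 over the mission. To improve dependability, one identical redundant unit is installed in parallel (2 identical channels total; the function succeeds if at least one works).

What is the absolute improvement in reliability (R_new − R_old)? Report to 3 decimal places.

R_before = 0.669
R_after = 1 − (1 − 0.669)^2 = 0.890
ΔR = 0.890 − 0.669 = 0.221

0.221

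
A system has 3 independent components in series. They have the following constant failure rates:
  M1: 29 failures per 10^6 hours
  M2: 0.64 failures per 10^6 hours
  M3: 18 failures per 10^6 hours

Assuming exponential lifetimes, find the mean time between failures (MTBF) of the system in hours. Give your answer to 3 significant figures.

21000

Series of exponential components: λ_sys = Σ λ_i
λ_sys = 0.000029 + 0.00000064 + 0.000018 = 4.7640e-05 /h
MTBF = 1 / λ_sys = 21000 h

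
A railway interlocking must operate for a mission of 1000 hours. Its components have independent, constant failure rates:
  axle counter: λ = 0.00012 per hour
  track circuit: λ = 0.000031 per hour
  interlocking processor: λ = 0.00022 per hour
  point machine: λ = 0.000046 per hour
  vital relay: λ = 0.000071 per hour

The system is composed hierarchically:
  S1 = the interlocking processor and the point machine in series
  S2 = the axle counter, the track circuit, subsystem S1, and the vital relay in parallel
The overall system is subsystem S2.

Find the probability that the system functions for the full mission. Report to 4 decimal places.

R(axle counter) = exp(−0.00012 × 1000) = 0.886920
R(track circuit) = exp(−0.000031 × 1000) = 0.969476
R(interlocking processor) = exp(−0.00022 × 1000) = 0.802519
R(point machine) = exp(−0.000046 × 1000) = 0.955042
R(vital relay) = exp(−0.000071 × 1000) = 0.931462
Series (interlocking processor and point machine): 0.802519 × 0.955042 = 0.766439
Parallel (axle counter, track circuit, [0.766439], and vital relay): 1 − (1 − 0.886920)(1 − 0.969476)(1 − 0.766439)(1 − 0.931462) = 0.9999

0.9999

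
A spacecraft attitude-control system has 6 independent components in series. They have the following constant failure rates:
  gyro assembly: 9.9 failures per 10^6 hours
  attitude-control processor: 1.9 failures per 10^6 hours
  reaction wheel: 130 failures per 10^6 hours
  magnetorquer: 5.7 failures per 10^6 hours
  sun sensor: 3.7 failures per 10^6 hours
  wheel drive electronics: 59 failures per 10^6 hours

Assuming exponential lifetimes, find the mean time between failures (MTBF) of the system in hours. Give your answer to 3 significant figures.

Series of exponential components: λ_sys = Σ λ_i
λ_sys = 0.0000099 + 0.0000019 + 0.00013 + 0.0000057 + 0.0000037 + 0.000059 = 2.1020e-04 /h
MTBF = 1 / λ_sys = 4760 h

4760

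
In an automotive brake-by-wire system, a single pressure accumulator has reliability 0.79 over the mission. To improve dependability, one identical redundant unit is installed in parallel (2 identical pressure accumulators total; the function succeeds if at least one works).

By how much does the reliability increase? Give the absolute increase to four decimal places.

R_before = 0.79
R_after = 1 − (1 − 0.79)^2 = 0.9559
ΔR = 0.9559 − 0.79 = 0.1659

0.1659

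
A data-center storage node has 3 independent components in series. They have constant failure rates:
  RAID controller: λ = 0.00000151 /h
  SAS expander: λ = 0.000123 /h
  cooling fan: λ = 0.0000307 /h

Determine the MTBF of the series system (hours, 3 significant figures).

Series of exponential components: λ_sys = Σ λ_i
λ_sys = 0.00000151 + 0.000123 + 0.0000307 = 1.5521e-04 /h
MTBF = 1 / λ_sys = 6440 h

6440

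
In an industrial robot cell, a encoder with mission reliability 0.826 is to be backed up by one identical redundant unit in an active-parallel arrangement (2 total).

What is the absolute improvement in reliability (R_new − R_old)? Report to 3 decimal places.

0.144

R_before = 0.826
R_after = 1 − (1 − 0.826)^2 = 0.970
ΔR = 0.970 − 0.826 = 0.144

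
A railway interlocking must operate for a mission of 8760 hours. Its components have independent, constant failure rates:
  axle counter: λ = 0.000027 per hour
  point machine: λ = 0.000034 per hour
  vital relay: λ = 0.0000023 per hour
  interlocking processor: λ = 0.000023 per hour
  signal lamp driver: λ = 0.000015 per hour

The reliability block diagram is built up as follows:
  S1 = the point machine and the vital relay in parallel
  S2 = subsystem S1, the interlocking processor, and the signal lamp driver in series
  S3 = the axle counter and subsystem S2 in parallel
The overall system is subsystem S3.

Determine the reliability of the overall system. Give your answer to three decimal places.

0.940

R(axle counter) = exp(−0.000027 × 8760) = 0.78937
R(point machine) = exp(−0.000034 × 8760) = 0.74242
R(vital relay) = exp(−0.0000023 × 8760) = 0.98005
R(interlocking processor) = exp(−0.000023 × 8760) = 0.81752
R(signal lamp driver) = exp(−0.000015 × 8760) = 0.87687
Parallel (point machine and vital relay): 1 − (1 − 0.74242)(1 − 0.98005) = 0.99486
Series ([0.99486], interlocking processor, and signal lamp driver): 0.99486 × 0.81752 × 0.87687 = 0.71317
Parallel (axle counter and [0.71317]): 1 − (1 − 0.78937)(1 − 0.71317) = 0.940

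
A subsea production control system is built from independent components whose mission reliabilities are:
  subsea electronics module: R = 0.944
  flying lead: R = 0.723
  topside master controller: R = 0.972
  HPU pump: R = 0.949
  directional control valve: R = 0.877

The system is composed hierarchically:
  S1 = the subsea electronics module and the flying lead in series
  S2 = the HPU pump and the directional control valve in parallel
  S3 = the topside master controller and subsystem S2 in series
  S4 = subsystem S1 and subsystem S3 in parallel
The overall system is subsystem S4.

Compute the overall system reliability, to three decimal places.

0.989

Series (subsea electronics module and flying lead): 0.94400 × 0.72300 = 0.68251
Parallel (HPU pump and directional control valve): 1 − (1 − 0.94900)(1 − 0.87700) = 0.99373
Series (topside master controller and [0.99373]): 0.97200 × 0.99373 = 0.96591
Parallel ([0.68251] and [0.96591]): 1 − (1 − 0.68251)(1 − 0.96591) = 0.989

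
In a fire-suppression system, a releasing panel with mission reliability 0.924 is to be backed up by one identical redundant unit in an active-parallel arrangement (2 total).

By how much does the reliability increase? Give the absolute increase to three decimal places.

R_before = 0.924
R_after = 1 − (1 − 0.924)^2 = 0.994
ΔR = 0.994 − 0.924 = 0.070

0.070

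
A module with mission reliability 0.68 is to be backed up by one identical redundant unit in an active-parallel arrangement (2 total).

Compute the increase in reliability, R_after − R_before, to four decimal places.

0.2176

R_before = 0.68
R_after = 1 − (1 − 0.68)^2 = 0.8976
ΔR = 0.8976 − 0.68 = 0.2176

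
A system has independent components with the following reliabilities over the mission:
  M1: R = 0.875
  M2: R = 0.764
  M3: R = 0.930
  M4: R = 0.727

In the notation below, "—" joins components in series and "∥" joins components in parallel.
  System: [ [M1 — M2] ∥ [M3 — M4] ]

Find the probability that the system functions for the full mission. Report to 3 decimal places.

0.893

Series (M1 and M2): 0.87500 × 0.76400 = 0.66850
Series (M3 and M4): 0.93000 × 0.72700 = 0.67611
Parallel ([0.66850] and [0.67611]): 1 − (1 − 0.66850)(1 − 0.67611) = 0.893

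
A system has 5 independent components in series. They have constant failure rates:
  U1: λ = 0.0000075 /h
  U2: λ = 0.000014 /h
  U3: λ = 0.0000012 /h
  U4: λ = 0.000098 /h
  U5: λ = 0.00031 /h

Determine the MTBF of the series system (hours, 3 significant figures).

2320

Series of exponential components: λ_sys = Σ λ_i
λ_sys = 0.0000075 + 0.000014 + 0.0000012 + 0.000098 + 0.00031 = 4.3070e-04 /h
MTBF = 1 / λ_sys = 2320 h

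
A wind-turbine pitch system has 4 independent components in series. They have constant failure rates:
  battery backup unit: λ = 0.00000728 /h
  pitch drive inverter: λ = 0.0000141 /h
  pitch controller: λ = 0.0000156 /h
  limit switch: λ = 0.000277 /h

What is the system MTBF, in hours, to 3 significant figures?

3180

Series of exponential components: λ_sys = Σ λ_i
λ_sys = 0.00000728 + 0.0000141 + 0.0000156 + 0.000277 = 3.1398e-04 /h
MTBF = 1 / λ_sys = 3180 h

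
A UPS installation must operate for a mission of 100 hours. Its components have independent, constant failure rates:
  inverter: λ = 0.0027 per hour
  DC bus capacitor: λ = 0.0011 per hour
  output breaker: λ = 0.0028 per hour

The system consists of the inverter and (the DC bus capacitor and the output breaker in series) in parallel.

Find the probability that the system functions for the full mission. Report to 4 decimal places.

0.9236

R(inverter) = exp(−0.0027 × 100) = 0.763379
R(DC bus capacitor) = exp(−0.0011 × 100) = 0.895834
R(output breaker) = exp(−0.0028 × 100) = 0.755784
Series (DC bus capacitor and output breaker): 0.895834 × 0.755784 = 0.677057
Parallel (inverter and [0.677057]): 1 − (1 − 0.763379)(1 − 0.677057) = 0.9236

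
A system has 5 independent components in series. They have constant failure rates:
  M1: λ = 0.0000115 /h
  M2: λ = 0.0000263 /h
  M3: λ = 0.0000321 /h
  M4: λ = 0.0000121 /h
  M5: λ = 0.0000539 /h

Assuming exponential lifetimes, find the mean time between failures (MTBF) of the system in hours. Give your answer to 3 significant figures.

Series of exponential components: λ_sys = Σ λ_i
λ_sys = 0.0000115 + 0.0000263 + 0.0000321 + 0.0000121 + 0.0000539 = 1.3590e-04 /h
MTBF = 1 / λ_sys = 7360 h

7360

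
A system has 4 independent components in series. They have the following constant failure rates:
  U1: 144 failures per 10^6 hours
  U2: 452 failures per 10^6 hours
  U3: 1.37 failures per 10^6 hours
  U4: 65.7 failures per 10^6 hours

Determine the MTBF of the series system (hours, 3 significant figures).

Series of exponential components: λ_sys = Σ λ_i
λ_sys = 0.000144 + 0.000452 + 0.00000137 + 0.0000657 = 6.6307e-04 /h
MTBF = 1 / λ_sys = 1510 h

1510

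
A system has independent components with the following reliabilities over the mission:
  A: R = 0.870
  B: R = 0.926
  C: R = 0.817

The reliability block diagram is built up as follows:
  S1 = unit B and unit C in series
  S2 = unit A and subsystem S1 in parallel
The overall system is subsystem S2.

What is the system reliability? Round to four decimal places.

0.9684

Series (B and C): 0.926000 × 0.817000 = 0.756542
Parallel (A and [0.756542]): 1 − (1 − 0.870000)(1 − 0.756542) = 0.9684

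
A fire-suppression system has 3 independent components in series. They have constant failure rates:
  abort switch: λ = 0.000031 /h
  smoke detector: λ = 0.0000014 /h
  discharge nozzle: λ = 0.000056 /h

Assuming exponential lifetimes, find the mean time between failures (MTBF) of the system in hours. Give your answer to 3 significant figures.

11300

Series of exponential components: λ_sys = Σ λ_i
λ_sys = 0.000031 + 0.0000014 + 0.000056 = 8.8400e-05 /h
MTBF = 1 / λ_sys = 11300 h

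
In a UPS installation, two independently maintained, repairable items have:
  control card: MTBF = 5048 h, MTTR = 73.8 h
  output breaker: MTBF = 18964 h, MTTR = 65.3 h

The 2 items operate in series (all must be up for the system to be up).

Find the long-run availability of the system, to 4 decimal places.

A(control card) = MTBF/(MTBF+MTTR) = 5048/(5048+73.8) = 0.985591
A(output breaker) = MTBF/(MTBF+MTTR) = 18964/(18964+65.3) = 0.996568
Series availability: 0.985591 × 0.996568 = 0.9822

0.9822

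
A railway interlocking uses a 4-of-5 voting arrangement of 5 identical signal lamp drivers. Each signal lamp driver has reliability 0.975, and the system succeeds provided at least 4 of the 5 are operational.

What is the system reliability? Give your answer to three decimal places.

R = Σ_{i=4}^{5} C(5,i) p^i (1−p)^{5−i} with p = 0.975
C(5,4)·0.975^4·0.025^1 = 0.11296
C(5,5)·0.975^5·0.025^0 = 0.88110
Sum = 0.994

0.994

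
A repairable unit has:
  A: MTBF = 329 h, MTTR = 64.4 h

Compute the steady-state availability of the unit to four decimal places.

A(A) = MTBF/(MTBF+MTTR) = 329/(329+64.4) = 0.8363

0.8363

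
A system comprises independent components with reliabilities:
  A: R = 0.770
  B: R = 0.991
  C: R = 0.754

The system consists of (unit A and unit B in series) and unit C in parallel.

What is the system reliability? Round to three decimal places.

Series (A and B): 0.77000 × 0.99100 = 0.76307
Parallel ([0.76307] and C): 1 − (1 − 0.76307)(1 − 0.75400) = 0.942

0.942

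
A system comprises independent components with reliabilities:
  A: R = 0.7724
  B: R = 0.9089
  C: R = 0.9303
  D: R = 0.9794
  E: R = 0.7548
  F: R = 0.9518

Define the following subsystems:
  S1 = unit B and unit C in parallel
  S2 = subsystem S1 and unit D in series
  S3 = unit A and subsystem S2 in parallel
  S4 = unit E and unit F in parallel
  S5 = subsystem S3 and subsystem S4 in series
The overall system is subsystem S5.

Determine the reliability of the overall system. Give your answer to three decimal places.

0.982

Parallel (B and C): 1 − (1 − 0.90890)(1 − 0.93030) = 0.99365
Series ([0.99365] and D): 0.99365 × 0.97940 = 0.97318
Parallel (A and [0.97318]): 1 − (1 − 0.77240)(1 − 0.97318) = 0.99390
Parallel (E and F): 1 − (1 − 0.75480)(1 − 0.95180) = 0.98818
Series ([0.99390] and [0.98818]): 0.99390 × 0.98818 = 0.982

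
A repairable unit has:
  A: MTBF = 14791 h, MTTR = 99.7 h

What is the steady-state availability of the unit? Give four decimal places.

A(A) = MTBF/(MTBF+MTTR) = 14791/(14791+99.7) = 0.9933

0.9933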